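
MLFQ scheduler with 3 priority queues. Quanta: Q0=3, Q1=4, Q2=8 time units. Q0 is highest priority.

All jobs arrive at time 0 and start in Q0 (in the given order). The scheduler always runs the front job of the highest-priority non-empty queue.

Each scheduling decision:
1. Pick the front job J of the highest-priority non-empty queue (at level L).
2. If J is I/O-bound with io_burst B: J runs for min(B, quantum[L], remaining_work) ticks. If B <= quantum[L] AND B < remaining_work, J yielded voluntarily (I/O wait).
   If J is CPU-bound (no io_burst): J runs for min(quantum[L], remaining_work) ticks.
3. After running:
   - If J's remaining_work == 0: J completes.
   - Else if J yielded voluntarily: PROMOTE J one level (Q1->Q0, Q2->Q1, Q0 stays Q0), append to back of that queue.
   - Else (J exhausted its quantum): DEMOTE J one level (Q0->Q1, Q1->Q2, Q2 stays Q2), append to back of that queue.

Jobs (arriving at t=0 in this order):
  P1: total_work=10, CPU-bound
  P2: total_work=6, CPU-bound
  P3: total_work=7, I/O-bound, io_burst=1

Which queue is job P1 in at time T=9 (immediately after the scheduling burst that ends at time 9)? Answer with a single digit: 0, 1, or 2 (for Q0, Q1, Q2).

t=0-3: P1@Q0 runs 3, rem=7, quantum used, demote→Q1. Q0=[P2,P3] Q1=[P1] Q2=[]
t=3-6: P2@Q0 runs 3, rem=3, quantum used, demote→Q1. Q0=[P3] Q1=[P1,P2] Q2=[]
t=6-7: P3@Q0 runs 1, rem=6, I/O yield, promote→Q0. Q0=[P3] Q1=[P1,P2] Q2=[]
t=7-8: P3@Q0 runs 1, rem=5, I/O yield, promote→Q0. Q0=[P3] Q1=[P1,P2] Q2=[]
t=8-9: P3@Q0 runs 1, rem=4, I/O yield, promote→Q0. Q0=[P3] Q1=[P1,P2] Q2=[]
t=9-10: P3@Q0 runs 1, rem=3, I/O yield, promote→Q0. Q0=[P3] Q1=[P1,P2] Q2=[]
t=10-11: P3@Q0 runs 1, rem=2, I/O yield, promote→Q0. Q0=[P3] Q1=[P1,P2] Q2=[]
t=11-12: P3@Q0 runs 1, rem=1, I/O yield, promote→Q0. Q0=[P3] Q1=[P1,P2] Q2=[]
t=12-13: P3@Q0 runs 1, rem=0, completes. Q0=[] Q1=[P1,P2] Q2=[]
t=13-17: P1@Q1 runs 4, rem=3, quantum used, demote→Q2. Q0=[] Q1=[P2] Q2=[P1]
t=17-20: P2@Q1 runs 3, rem=0, completes. Q0=[] Q1=[] Q2=[P1]
t=20-23: P1@Q2 runs 3, rem=0, completes. Q0=[] Q1=[] Q2=[]

Answer: 1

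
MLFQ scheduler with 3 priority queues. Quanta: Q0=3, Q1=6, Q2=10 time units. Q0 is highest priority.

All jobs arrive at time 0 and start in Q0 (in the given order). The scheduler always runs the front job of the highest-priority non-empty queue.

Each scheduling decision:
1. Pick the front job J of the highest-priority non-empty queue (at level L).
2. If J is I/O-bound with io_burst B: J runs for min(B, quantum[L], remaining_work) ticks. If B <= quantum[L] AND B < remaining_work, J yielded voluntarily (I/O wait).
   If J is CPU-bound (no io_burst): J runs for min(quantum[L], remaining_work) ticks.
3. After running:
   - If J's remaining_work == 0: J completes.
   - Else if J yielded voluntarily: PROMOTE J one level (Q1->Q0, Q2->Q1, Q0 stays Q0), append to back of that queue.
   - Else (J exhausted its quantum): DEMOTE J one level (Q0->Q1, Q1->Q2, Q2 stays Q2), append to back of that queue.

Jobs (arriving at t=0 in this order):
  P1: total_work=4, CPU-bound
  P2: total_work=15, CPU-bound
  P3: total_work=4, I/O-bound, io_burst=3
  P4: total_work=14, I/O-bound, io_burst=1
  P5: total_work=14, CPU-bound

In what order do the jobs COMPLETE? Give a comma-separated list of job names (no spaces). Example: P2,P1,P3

Answer: P3,P4,P1,P2,P5

Derivation:
t=0-3: P1@Q0 runs 3, rem=1, quantum used, demote→Q1. Q0=[P2,P3,P4,P5] Q1=[P1] Q2=[]
t=3-6: P2@Q0 runs 3, rem=12, quantum used, demote→Q1. Q0=[P3,P4,P5] Q1=[P1,P2] Q2=[]
t=6-9: P3@Q0 runs 3, rem=1, I/O yield, promote→Q0. Q0=[P4,P5,P3] Q1=[P1,P2] Q2=[]
t=9-10: P4@Q0 runs 1, rem=13, I/O yield, promote→Q0. Q0=[P5,P3,P4] Q1=[P1,P2] Q2=[]
t=10-13: P5@Q0 runs 3, rem=11, quantum used, demote→Q1. Q0=[P3,P4] Q1=[P1,P2,P5] Q2=[]
t=13-14: P3@Q0 runs 1, rem=0, completes. Q0=[P4] Q1=[P1,P2,P5] Q2=[]
t=14-15: P4@Q0 runs 1, rem=12, I/O yield, promote→Q0. Q0=[P4] Q1=[P1,P2,P5] Q2=[]
t=15-16: P4@Q0 runs 1, rem=11, I/O yield, promote→Q0. Q0=[P4] Q1=[P1,P2,P5] Q2=[]
t=16-17: P4@Q0 runs 1, rem=10, I/O yield, promote→Q0. Q0=[P4] Q1=[P1,P2,P5] Q2=[]
t=17-18: P4@Q0 runs 1, rem=9, I/O yield, promote→Q0. Q0=[P4] Q1=[P1,P2,P5] Q2=[]
t=18-19: P4@Q0 runs 1, rem=8, I/O yield, promote→Q0. Q0=[P4] Q1=[P1,P2,P5] Q2=[]
t=19-20: P4@Q0 runs 1, rem=7, I/O yield, promote→Q0. Q0=[P4] Q1=[P1,P2,P5] Q2=[]
t=20-21: P4@Q0 runs 1, rem=6, I/O yield, promote→Q0. Q0=[P4] Q1=[P1,P2,P5] Q2=[]
t=21-22: P4@Q0 runs 1, rem=5, I/O yield, promote→Q0. Q0=[P4] Q1=[P1,P2,P5] Q2=[]
t=22-23: P4@Q0 runs 1, rem=4, I/O yield, promote→Q0. Q0=[P4] Q1=[P1,P2,P5] Q2=[]
t=23-24: P4@Q0 runs 1, rem=3, I/O yield, promote→Q0. Q0=[P4] Q1=[P1,P2,P5] Q2=[]
t=24-25: P4@Q0 runs 1, rem=2, I/O yield, promote→Q0. Q0=[P4] Q1=[P1,P2,P5] Q2=[]
t=25-26: P4@Q0 runs 1, rem=1, I/O yield, promote→Q0. Q0=[P4] Q1=[P1,P2,P5] Q2=[]
t=26-27: P4@Q0 runs 1, rem=0, completes. Q0=[] Q1=[P1,P2,P5] Q2=[]
t=27-28: P1@Q1 runs 1, rem=0, completes. Q0=[] Q1=[P2,P5] Q2=[]
t=28-34: P2@Q1 runs 6, rem=6, quantum used, demote→Q2. Q0=[] Q1=[P5] Q2=[P2]
t=34-40: P5@Q1 runs 6, rem=5, quantum used, demote→Q2. Q0=[] Q1=[] Q2=[P2,P5]
t=40-46: P2@Q2 runs 6, rem=0, completes. Q0=[] Q1=[] Q2=[P5]
t=46-51: P5@Q2 runs 5, rem=0, completes. Q0=[] Q1=[] Q2=[]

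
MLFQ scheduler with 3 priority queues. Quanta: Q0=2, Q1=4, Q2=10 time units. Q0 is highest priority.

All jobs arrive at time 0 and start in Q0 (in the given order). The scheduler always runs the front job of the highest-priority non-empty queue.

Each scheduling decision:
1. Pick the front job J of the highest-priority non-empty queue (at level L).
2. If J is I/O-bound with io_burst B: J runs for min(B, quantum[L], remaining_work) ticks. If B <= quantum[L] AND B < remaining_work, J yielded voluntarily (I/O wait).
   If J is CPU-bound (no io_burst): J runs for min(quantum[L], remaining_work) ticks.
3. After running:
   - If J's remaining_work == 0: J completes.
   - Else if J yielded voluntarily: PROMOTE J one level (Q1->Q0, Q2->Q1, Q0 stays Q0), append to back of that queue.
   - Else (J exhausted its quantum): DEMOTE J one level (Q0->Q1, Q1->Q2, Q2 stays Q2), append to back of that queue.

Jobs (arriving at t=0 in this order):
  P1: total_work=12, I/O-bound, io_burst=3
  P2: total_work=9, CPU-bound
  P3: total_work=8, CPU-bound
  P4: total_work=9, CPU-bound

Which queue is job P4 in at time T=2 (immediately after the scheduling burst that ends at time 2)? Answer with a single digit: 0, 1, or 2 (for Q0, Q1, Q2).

Answer: 0

Derivation:
t=0-2: P1@Q0 runs 2, rem=10, quantum used, demote→Q1. Q0=[P2,P3,P4] Q1=[P1] Q2=[]
t=2-4: P2@Q0 runs 2, rem=7, quantum used, demote→Q1. Q0=[P3,P4] Q1=[P1,P2] Q2=[]
t=4-6: P3@Q0 runs 2, rem=6, quantum used, demote→Q1. Q0=[P4] Q1=[P1,P2,P3] Q2=[]
t=6-8: P4@Q0 runs 2, rem=7, quantum used, demote→Q1. Q0=[] Q1=[P1,P2,P3,P4] Q2=[]
t=8-11: P1@Q1 runs 3, rem=7, I/O yield, promote→Q0. Q0=[P1] Q1=[P2,P3,P4] Q2=[]
t=11-13: P1@Q0 runs 2, rem=5, quantum used, demote→Q1. Q0=[] Q1=[P2,P3,P4,P1] Q2=[]
t=13-17: P2@Q1 runs 4, rem=3, quantum used, demote→Q2. Q0=[] Q1=[P3,P4,P1] Q2=[P2]
t=17-21: P3@Q1 runs 4, rem=2, quantum used, demote→Q2. Q0=[] Q1=[P4,P1] Q2=[P2,P3]
t=21-25: P4@Q1 runs 4, rem=3, quantum used, demote→Q2. Q0=[] Q1=[P1] Q2=[P2,P3,P4]
t=25-28: P1@Q1 runs 3, rem=2, I/O yield, promote→Q0. Q0=[P1] Q1=[] Q2=[P2,P3,P4]
t=28-30: P1@Q0 runs 2, rem=0, completes. Q0=[] Q1=[] Q2=[P2,P3,P4]
t=30-33: P2@Q2 runs 3, rem=0, completes. Q0=[] Q1=[] Q2=[P3,P4]
t=33-35: P3@Q2 runs 2, rem=0, completes. Q0=[] Q1=[] Q2=[P4]
t=35-38: P4@Q2 runs 3, rem=0, completes. Q0=[] Q1=[] Q2=[]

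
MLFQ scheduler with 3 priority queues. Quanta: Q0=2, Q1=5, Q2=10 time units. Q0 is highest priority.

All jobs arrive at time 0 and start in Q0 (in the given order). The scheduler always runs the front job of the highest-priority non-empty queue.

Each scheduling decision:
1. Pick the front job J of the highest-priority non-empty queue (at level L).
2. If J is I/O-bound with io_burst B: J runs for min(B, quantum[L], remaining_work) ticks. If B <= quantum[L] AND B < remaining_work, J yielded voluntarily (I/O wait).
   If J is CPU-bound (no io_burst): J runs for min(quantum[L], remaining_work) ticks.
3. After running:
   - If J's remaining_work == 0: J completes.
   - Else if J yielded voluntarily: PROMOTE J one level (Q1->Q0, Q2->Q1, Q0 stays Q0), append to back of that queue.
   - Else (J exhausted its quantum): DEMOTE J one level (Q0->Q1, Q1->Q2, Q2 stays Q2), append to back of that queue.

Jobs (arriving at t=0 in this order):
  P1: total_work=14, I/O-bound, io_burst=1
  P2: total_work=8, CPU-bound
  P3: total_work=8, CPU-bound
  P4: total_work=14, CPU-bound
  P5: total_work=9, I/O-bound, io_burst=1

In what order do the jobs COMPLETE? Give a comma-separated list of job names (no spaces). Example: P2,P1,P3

Answer: P5,P1,P2,P3,P4

Derivation:
t=0-1: P1@Q0 runs 1, rem=13, I/O yield, promote→Q0. Q0=[P2,P3,P4,P5,P1] Q1=[] Q2=[]
t=1-3: P2@Q0 runs 2, rem=6, quantum used, demote→Q1. Q0=[P3,P4,P5,P1] Q1=[P2] Q2=[]
t=3-5: P3@Q0 runs 2, rem=6, quantum used, demote→Q1. Q0=[P4,P5,P1] Q1=[P2,P3] Q2=[]
t=5-7: P4@Q0 runs 2, rem=12, quantum used, demote→Q1. Q0=[P5,P1] Q1=[P2,P3,P4] Q2=[]
t=7-8: P5@Q0 runs 1, rem=8, I/O yield, promote→Q0. Q0=[P1,P5] Q1=[P2,P3,P4] Q2=[]
t=8-9: P1@Q0 runs 1, rem=12, I/O yield, promote→Q0. Q0=[P5,P1] Q1=[P2,P3,P4] Q2=[]
t=9-10: P5@Q0 runs 1, rem=7, I/O yield, promote→Q0. Q0=[P1,P5] Q1=[P2,P3,P4] Q2=[]
t=10-11: P1@Q0 runs 1, rem=11, I/O yield, promote→Q0. Q0=[P5,P1] Q1=[P2,P3,P4] Q2=[]
t=11-12: P5@Q0 runs 1, rem=6, I/O yield, promote→Q0. Q0=[P1,P5] Q1=[P2,P3,P4] Q2=[]
t=12-13: P1@Q0 runs 1, rem=10, I/O yield, promote→Q0. Q0=[P5,P1] Q1=[P2,P3,P4] Q2=[]
t=13-14: P5@Q0 runs 1, rem=5, I/O yield, promote→Q0. Q0=[P1,P5] Q1=[P2,P3,P4] Q2=[]
t=14-15: P1@Q0 runs 1, rem=9, I/O yield, promote→Q0. Q0=[P5,P1] Q1=[P2,P3,P4] Q2=[]
t=15-16: P5@Q0 runs 1, rem=4, I/O yield, promote→Q0. Q0=[P1,P5] Q1=[P2,P3,P4] Q2=[]
t=16-17: P1@Q0 runs 1, rem=8, I/O yield, promote→Q0. Q0=[P5,P1] Q1=[P2,P3,P4] Q2=[]
t=17-18: P5@Q0 runs 1, rem=3, I/O yield, promote→Q0. Q0=[P1,P5] Q1=[P2,P3,P4] Q2=[]
t=18-19: P1@Q0 runs 1, rem=7, I/O yield, promote→Q0. Q0=[P5,P1] Q1=[P2,P3,P4] Q2=[]
t=19-20: P5@Q0 runs 1, rem=2, I/O yield, promote→Q0. Q0=[P1,P5] Q1=[P2,P3,P4] Q2=[]
t=20-21: P1@Q0 runs 1, rem=6, I/O yield, promote→Q0. Q0=[P5,P1] Q1=[P2,P3,P4] Q2=[]
t=21-22: P5@Q0 runs 1, rem=1, I/O yield, promote→Q0. Q0=[P1,P5] Q1=[P2,P3,P4] Q2=[]
t=22-23: P1@Q0 runs 1, rem=5, I/O yield, promote→Q0. Q0=[P5,P1] Q1=[P2,P3,P4] Q2=[]
t=23-24: P5@Q0 runs 1, rem=0, completes. Q0=[P1] Q1=[P2,P3,P4] Q2=[]
t=24-25: P1@Q0 runs 1, rem=4, I/O yield, promote→Q0. Q0=[P1] Q1=[P2,P3,P4] Q2=[]
t=25-26: P1@Q0 runs 1, rem=3, I/O yield, promote→Q0. Q0=[P1] Q1=[P2,P3,P4] Q2=[]
t=26-27: P1@Q0 runs 1, rem=2, I/O yield, promote→Q0. Q0=[P1] Q1=[P2,P3,P4] Q2=[]
t=27-28: P1@Q0 runs 1, rem=1, I/O yield, promote→Q0. Q0=[P1] Q1=[P2,P3,P4] Q2=[]
t=28-29: P1@Q0 runs 1, rem=0, completes. Q0=[] Q1=[P2,P3,P4] Q2=[]
t=29-34: P2@Q1 runs 5, rem=1, quantum used, demote→Q2. Q0=[] Q1=[P3,P4] Q2=[P2]
t=34-39: P3@Q1 runs 5, rem=1, quantum used, demote→Q2. Q0=[] Q1=[P4] Q2=[P2,P3]
t=39-44: P4@Q1 runs 5, rem=7, quantum used, demote→Q2. Q0=[] Q1=[] Q2=[P2,P3,P4]
t=44-45: P2@Q2 runs 1, rem=0, completes. Q0=[] Q1=[] Q2=[P3,P4]
t=45-46: P3@Q2 runs 1, rem=0, completes. Q0=[] Q1=[] Q2=[P4]
t=46-53: P4@Q2 runs 7, rem=0, completes. Q0=[] Q1=[] Q2=[]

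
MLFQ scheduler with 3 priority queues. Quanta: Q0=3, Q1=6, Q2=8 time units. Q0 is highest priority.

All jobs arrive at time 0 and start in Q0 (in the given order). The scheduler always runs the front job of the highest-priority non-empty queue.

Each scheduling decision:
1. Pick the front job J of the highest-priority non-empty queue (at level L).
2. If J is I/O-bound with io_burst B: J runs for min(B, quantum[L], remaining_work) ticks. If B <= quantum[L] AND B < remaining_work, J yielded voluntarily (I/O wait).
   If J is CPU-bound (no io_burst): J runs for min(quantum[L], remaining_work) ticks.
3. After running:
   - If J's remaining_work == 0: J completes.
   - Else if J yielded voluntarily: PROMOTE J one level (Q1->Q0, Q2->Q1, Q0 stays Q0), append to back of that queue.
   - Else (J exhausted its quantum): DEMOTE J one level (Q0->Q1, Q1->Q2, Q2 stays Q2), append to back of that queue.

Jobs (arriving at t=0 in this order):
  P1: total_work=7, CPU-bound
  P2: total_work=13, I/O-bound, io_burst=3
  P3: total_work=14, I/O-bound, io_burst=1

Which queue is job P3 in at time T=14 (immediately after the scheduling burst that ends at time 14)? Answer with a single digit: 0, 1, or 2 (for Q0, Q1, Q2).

Answer: 0

Derivation:
t=0-3: P1@Q0 runs 3, rem=4, quantum used, demote→Q1. Q0=[P2,P3] Q1=[P1] Q2=[]
t=3-6: P2@Q0 runs 3, rem=10, I/O yield, promote→Q0. Q0=[P3,P2] Q1=[P1] Q2=[]
t=6-7: P3@Q0 runs 1, rem=13, I/O yield, promote→Q0. Q0=[P2,P3] Q1=[P1] Q2=[]
t=7-10: P2@Q0 runs 3, rem=7, I/O yield, promote→Q0. Q0=[P3,P2] Q1=[P1] Q2=[]
t=10-11: P3@Q0 runs 1, rem=12, I/O yield, promote→Q0. Q0=[P2,P3] Q1=[P1] Q2=[]
t=11-14: P2@Q0 runs 3, rem=4, I/O yield, promote→Q0. Q0=[P3,P2] Q1=[P1] Q2=[]
t=14-15: P3@Q0 runs 1, rem=11, I/O yield, promote→Q0. Q0=[P2,P3] Q1=[P1] Q2=[]
t=15-18: P2@Q0 runs 3, rem=1, I/O yield, promote→Q0. Q0=[P3,P2] Q1=[P1] Q2=[]
t=18-19: P3@Q0 runs 1, rem=10, I/O yield, promote→Q0. Q0=[P2,P3] Q1=[P1] Q2=[]
t=19-20: P2@Q0 runs 1, rem=0, completes. Q0=[P3] Q1=[P1] Q2=[]
t=20-21: P3@Q0 runs 1, rem=9, I/O yield, promote→Q0. Q0=[P3] Q1=[P1] Q2=[]
t=21-22: P3@Q0 runs 1, rem=8, I/O yield, promote→Q0. Q0=[P3] Q1=[P1] Q2=[]
t=22-23: P3@Q0 runs 1, rem=7, I/O yield, promote→Q0. Q0=[P3] Q1=[P1] Q2=[]
t=23-24: P3@Q0 runs 1, rem=6, I/O yield, promote→Q0. Q0=[P3] Q1=[P1] Q2=[]
t=24-25: P3@Q0 runs 1, rem=5, I/O yield, promote→Q0. Q0=[P3] Q1=[P1] Q2=[]
t=25-26: P3@Q0 runs 1, rem=4, I/O yield, promote→Q0. Q0=[P3] Q1=[P1] Q2=[]
t=26-27: P3@Q0 runs 1, rem=3, I/O yield, promote→Q0. Q0=[P3] Q1=[P1] Q2=[]
t=27-28: P3@Q0 runs 1, rem=2, I/O yield, promote→Q0. Q0=[P3] Q1=[P1] Q2=[]
t=28-29: P3@Q0 runs 1, rem=1, I/O yield, promote→Q0. Q0=[P3] Q1=[P1] Q2=[]
t=29-30: P3@Q0 runs 1, rem=0, completes. Q0=[] Q1=[P1] Q2=[]
t=30-34: P1@Q1 runs 4, rem=0, completes. Q0=[] Q1=[] Q2=[]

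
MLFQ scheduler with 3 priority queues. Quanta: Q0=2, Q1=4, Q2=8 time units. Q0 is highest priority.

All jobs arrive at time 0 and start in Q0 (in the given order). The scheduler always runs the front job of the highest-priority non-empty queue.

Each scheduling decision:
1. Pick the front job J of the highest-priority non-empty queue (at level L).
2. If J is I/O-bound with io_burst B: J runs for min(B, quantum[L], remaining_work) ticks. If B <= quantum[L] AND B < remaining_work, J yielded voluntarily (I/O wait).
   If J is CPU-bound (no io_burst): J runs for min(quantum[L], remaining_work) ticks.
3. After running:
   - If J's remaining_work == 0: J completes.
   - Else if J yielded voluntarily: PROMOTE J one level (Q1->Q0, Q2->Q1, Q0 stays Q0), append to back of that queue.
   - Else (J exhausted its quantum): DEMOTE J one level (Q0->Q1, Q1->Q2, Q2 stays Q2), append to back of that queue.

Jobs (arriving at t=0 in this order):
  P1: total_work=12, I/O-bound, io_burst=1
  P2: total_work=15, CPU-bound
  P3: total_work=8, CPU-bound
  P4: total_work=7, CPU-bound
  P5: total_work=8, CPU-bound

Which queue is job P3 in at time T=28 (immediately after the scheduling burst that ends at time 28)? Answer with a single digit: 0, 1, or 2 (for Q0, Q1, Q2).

Answer: 2

Derivation:
t=0-1: P1@Q0 runs 1, rem=11, I/O yield, promote→Q0. Q0=[P2,P3,P4,P5,P1] Q1=[] Q2=[]
t=1-3: P2@Q0 runs 2, rem=13, quantum used, demote→Q1. Q0=[P3,P4,P5,P1] Q1=[P2] Q2=[]
t=3-5: P3@Q0 runs 2, rem=6, quantum used, demote→Q1. Q0=[P4,P5,P1] Q1=[P2,P3] Q2=[]
t=5-7: P4@Q0 runs 2, rem=5, quantum used, demote→Q1. Q0=[P5,P1] Q1=[P2,P3,P4] Q2=[]
t=7-9: P5@Q0 runs 2, rem=6, quantum used, demote→Q1. Q0=[P1] Q1=[P2,P3,P4,P5] Q2=[]
t=9-10: P1@Q0 runs 1, rem=10, I/O yield, promote→Q0. Q0=[P1] Q1=[P2,P3,P4,P5] Q2=[]
t=10-11: P1@Q0 runs 1, rem=9, I/O yield, promote→Q0. Q0=[P1] Q1=[P2,P3,P4,P5] Q2=[]
t=11-12: P1@Q0 runs 1, rem=8, I/O yield, promote→Q0. Q0=[P1] Q1=[P2,P3,P4,P5] Q2=[]
t=12-13: P1@Q0 runs 1, rem=7, I/O yield, promote→Q0. Q0=[P1] Q1=[P2,P3,P4,P5] Q2=[]
t=13-14: P1@Q0 runs 1, rem=6, I/O yield, promote→Q0. Q0=[P1] Q1=[P2,P3,P4,P5] Q2=[]
t=14-15: P1@Q0 runs 1, rem=5, I/O yield, promote→Q0. Q0=[P1] Q1=[P2,P3,P4,P5] Q2=[]
t=15-16: P1@Q0 runs 1, rem=4, I/O yield, promote→Q0. Q0=[P1] Q1=[P2,P3,P4,P5] Q2=[]
t=16-17: P1@Q0 runs 1, rem=3, I/O yield, promote→Q0. Q0=[P1] Q1=[P2,P3,P4,P5] Q2=[]
t=17-18: P1@Q0 runs 1, rem=2, I/O yield, promote→Q0. Q0=[P1] Q1=[P2,P3,P4,P5] Q2=[]
t=18-19: P1@Q0 runs 1, rem=1, I/O yield, promote→Q0. Q0=[P1] Q1=[P2,P3,P4,P5] Q2=[]
t=19-20: P1@Q0 runs 1, rem=0, completes. Q0=[] Q1=[P2,P3,P4,P5] Q2=[]
t=20-24: P2@Q1 runs 4, rem=9, quantum used, demote→Q2. Q0=[] Q1=[P3,P4,P5] Q2=[P2]
t=24-28: P3@Q1 runs 4, rem=2, quantum used, demote→Q2. Q0=[] Q1=[P4,P5] Q2=[P2,P3]
t=28-32: P4@Q1 runs 4, rem=1, quantum used, demote→Q2. Q0=[] Q1=[P5] Q2=[P2,P3,P4]
t=32-36: P5@Q1 runs 4, rem=2, quantum used, demote→Q2. Q0=[] Q1=[] Q2=[P2,P3,P4,P5]
t=36-44: P2@Q2 runs 8, rem=1, quantum used, demote→Q2. Q0=[] Q1=[] Q2=[P3,P4,P5,P2]
t=44-46: P3@Q2 runs 2, rem=0, completes. Q0=[] Q1=[] Q2=[P4,P5,P2]
t=46-47: P4@Q2 runs 1, rem=0, completes. Q0=[] Q1=[] Q2=[P5,P2]
t=47-49: P5@Q2 runs 2, rem=0, completes. Q0=[] Q1=[] Q2=[P2]
t=49-50: P2@Q2 runs 1, rem=0, completes. Q0=[] Q1=[] Q2=[]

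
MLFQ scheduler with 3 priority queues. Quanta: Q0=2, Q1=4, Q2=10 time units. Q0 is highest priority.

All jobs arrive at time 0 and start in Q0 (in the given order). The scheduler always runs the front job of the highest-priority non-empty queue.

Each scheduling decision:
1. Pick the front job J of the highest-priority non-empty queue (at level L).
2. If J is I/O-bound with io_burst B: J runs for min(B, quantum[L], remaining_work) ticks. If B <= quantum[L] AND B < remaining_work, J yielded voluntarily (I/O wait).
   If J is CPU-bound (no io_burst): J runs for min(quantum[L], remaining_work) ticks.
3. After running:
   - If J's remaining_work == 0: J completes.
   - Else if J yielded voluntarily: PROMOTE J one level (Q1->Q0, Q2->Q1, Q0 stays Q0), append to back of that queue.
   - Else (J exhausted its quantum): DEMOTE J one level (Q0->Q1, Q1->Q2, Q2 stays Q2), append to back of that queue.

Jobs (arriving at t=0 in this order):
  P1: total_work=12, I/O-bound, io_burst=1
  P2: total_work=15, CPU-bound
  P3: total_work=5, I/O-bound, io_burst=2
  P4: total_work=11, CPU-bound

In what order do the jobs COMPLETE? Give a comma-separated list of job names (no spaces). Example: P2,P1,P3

t=0-1: P1@Q0 runs 1, rem=11, I/O yield, promote→Q0. Q0=[P2,P3,P4,P1] Q1=[] Q2=[]
t=1-3: P2@Q0 runs 2, rem=13, quantum used, demote→Q1. Q0=[P3,P4,P1] Q1=[P2] Q2=[]
t=3-5: P3@Q0 runs 2, rem=3, I/O yield, promote→Q0. Q0=[P4,P1,P3] Q1=[P2] Q2=[]
t=5-7: P4@Q0 runs 2, rem=9, quantum used, demote→Q1. Q0=[P1,P3] Q1=[P2,P4] Q2=[]
t=7-8: P1@Q0 runs 1, rem=10, I/O yield, promote→Q0. Q0=[P3,P1] Q1=[P2,P4] Q2=[]
t=8-10: P3@Q0 runs 2, rem=1, I/O yield, promote→Q0. Q0=[P1,P3] Q1=[P2,P4] Q2=[]
t=10-11: P1@Q0 runs 1, rem=9, I/O yield, promote→Q0. Q0=[P3,P1] Q1=[P2,P4] Q2=[]
t=11-12: P3@Q0 runs 1, rem=0, completes. Q0=[P1] Q1=[P2,P4] Q2=[]
t=12-13: P1@Q0 runs 1, rem=8, I/O yield, promote→Q0. Q0=[P1] Q1=[P2,P4] Q2=[]
t=13-14: P1@Q0 runs 1, rem=7, I/O yield, promote→Q0. Q0=[P1] Q1=[P2,P4] Q2=[]
t=14-15: P1@Q0 runs 1, rem=6, I/O yield, promote→Q0. Q0=[P1] Q1=[P2,P4] Q2=[]
t=15-16: P1@Q0 runs 1, rem=5, I/O yield, promote→Q0. Q0=[P1] Q1=[P2,P4] Q2=[]
t=16-17: P1@Q0 runs 1, rem=4, I/O yield, promote→Q0. Q0=[P1] Q1=[P2,P4] Q2=[]
t=17-18: P1@Q0 runs 1, rem=3, I/O yield, promote→Q0. Q0=[P1] Q1=[P2,P4] Q2=[]
t=18-19: P1@Q0 runs 1, rem=2, I/O yield, promote→Q0. Q0=[P1] Q1=[P2,P4] Q2=[]
t=19-20: P1@Q0 runs 1, rem=1, I/O yield, promote→Q0. Q0=[P1] Q1=[P2,P4] Q2=[]
t=20-21: P1@Q0 runs 1, rem=0, completes. Q0=[] Q1=[P2,P4] Q2=[]
t=21-25: P2@Q1 runs 4, rem=9, quantum used, demote→Q2. Q0=[] Q1=[P4] Q2=[P2]
t=25-29: P4@Q1 runs 4, rem=5, quantum used, demote→Q2. Q0=[] Q1=[] Q2=[P2,P4]
t=29-38: P2@Q2 runs 9, rem=0, completes. Q0=[] Q1=[] Q2=[P4]
t=38-43: P4@Q2 runs 5, rem=0, completes. Q0=[] Q1=[] Q2=[]

Answer: P3,P1,P2,P4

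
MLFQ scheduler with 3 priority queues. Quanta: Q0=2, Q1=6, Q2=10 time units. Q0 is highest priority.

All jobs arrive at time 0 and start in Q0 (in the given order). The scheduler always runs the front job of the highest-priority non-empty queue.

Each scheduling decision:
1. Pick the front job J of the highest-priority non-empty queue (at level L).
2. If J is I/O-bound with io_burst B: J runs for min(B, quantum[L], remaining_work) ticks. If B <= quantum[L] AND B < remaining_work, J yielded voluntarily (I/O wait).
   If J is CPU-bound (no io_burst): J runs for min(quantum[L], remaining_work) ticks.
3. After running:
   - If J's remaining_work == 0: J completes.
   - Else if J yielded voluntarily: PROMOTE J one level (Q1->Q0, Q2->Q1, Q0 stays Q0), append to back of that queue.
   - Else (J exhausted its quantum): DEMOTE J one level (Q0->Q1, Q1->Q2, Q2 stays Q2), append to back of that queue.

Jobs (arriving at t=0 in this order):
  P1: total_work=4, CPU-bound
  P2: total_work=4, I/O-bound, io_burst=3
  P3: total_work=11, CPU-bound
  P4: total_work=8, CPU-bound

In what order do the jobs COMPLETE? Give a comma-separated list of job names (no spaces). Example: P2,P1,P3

t=0-2: P1@Q0 runs 2, rem=2, quantum used, demote→Q1. Q0=[P2,P3,P4] Q1=[P1] Q2=[]
t=2-4: P2@Q0 runs 2, rem=2, quantum used, demote→Q1. Q0=[P3,P4] Q1=[P1,P2] Q2=[]
t=4-6: P3@Q0 runs 2, rem=9, quantum used, demote→Q1. Q0=[P4] Q1=[P1,P2,P3] Q2=[]
t=6-8: P4@Q0 runs 2, rem=6, quantum used, demote→Q1. Q0=[] Q1=[P1,P2,P3,P4] Q2=[]
t=8-10: P1@Q1 runs 2, rem=0, completes. Q0=[] Q1=[P2,P3,P4] Q2=[]
t=10-12: P2@Q1 runs 2, rem=0, completes. Q0=[] Q1=[P3,P4] Q2=[]
t=12-18: P3@Q1 runs 6, rem=3, quantum used, demote→Q2. Q0=[] Q1=[P4] Q2=[P3]
t=18-24: P4@Q1 runs 6, rem=0, completes. Q0=[] Q1=[] Q2=[P3]
t=24-27: P3@Q2 runs 3, rem=0, completes. Q0=[] Q1=[] Q2=[]

Answer: P1,P2,P4,P3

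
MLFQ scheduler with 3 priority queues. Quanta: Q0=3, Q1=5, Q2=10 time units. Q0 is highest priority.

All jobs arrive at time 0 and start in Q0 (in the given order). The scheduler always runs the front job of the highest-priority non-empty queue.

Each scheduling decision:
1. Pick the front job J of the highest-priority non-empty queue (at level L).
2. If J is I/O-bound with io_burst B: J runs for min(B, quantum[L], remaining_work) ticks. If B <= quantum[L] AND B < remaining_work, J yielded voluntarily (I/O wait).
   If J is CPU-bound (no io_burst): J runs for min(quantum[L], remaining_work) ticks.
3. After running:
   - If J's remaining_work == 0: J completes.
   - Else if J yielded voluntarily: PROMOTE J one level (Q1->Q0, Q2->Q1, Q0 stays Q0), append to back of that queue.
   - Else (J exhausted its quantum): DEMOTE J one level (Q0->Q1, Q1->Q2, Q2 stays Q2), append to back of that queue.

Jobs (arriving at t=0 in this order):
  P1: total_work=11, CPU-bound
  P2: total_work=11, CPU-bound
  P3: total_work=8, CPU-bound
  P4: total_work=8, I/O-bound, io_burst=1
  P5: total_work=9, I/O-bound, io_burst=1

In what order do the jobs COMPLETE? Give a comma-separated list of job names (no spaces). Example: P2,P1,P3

t=0-3: P1@Q0 runs 3, rem=8, quantum used, demote→Q1. Q0=[P2,P3,P4,P5] Q1=[P1] Q2=[]
t=3-6: P2@Q0 runs 3, rem=8, quantum used, demote→Q1. Q0=[P3,P4,P5] Q1=[P1,P2] Q2=[]
t=6-9: P3@Q0 runs 3, rem=5, quantum used, demote→Q1. Q0=[P4,P5] Q1=[P1,P2,P3] Q2=[]
t=9-10: P4@Q0 runs 1, rem=7, I/O yield, promote→Q0. Q0=[P5,P4] Q1=[P1,P2,P3] Q2=[]
t=10-11: P5@Q0 runs 1, rem=8, I/O yield, promote→Q0. Q0=[P4,P5] Q1=[P1,P2,P3] Q2=[]
t=11-12: P4@Q0 runs 1, rem=6, I/O yield, promote→Q0. Q0=[P5,P4] Q1=[P1,P2,P3] Q2=[]
t=12-13: P5@Q0 runs 1, rem=7, I/O yield, promote→Q0. Q0=[P4,P5] Q1=[P1,P2,P3] Q2=[]
t=13-14: P4@Q0 runs 1, rem=5, I/O yield, promote→Q0. Q0=[P5,P4] Q1=[P1,P2,P3] Q2=[]
t=14-15: P5@Q0 runs 1, rem=6, I/O yield, promote→Q0. Q0=[P4,P5] Q1=[P1,P2,P3] Q2=[]
t=15-16: P4@Q0 runs 1, rem=4, I/O yield, promote→Q0. Q0=[P5,P4] Q1=[P1,P2,P3] Q2=[]
t=16-17: P5@Q0 runs 1, rem=5, I/O yield, promote→Q0. Q0=[P4,P5] Q1=[P1,P2,P3] Q2=[]
t=17-18: P4@Q0 runs 1, rem=3, I/O yield, promote→Q0. Q0=[P5,P4] Q1=[P1,P2,P3] Q2=[]
t=18-19: P5@Q0 runs 1, rem=4, I/O yield, promote→Q0. Q0=[P4,P5] Q1=[P1,P2,P3] Q2=[]
t=19-20: P4@Q0 runs 1, rem=2, I/O yield, promote→Q0. Q0=[P5,P4] Q1=[P1,P2,P3] Q2=[]
t=20-21: P5@Q0 runs 1, rem=3, I/O yield, promote→Q0. Q0=[P4,P5] Q1=[P1,P2,P3] Q2=[]
t=21-22: P4@Q0 runs 1, rem=1, I/O yield, promote→Q0. Q0=[P5,P4] Q1=[P1,P2,P3] Q2=[]
t=22-23: P5@Q0 runs 1, rem=2, I/O yield, promote→Q0. Q0=[P4,P5] Q1=[P1,P2,P3] Q2=[]
t=23-24: P4@Q0 runs 1, rem=0, completes. Q0=[P5] Q1=[P1,P2,P3] Q2=[]
t=24-25: P5@Q0 runs 1, rem=1, I/O yield, promote→Q0. Q0=[P5] Q1=[P1,P2,P3] Q2=[]
t=25-26: P5@Q0 runs 1, rem=0, completes. Q0=[] Q1=[P1,P2,P3] Q2=[]
t=26-31: P1@Q1 runs 5, rem=3, quantum used, demote→Q2. Q0=[] Q1=[P2,P3] Q2=[P1]
t=31-36: P2@Q1 runs 5, rem=3, quantum used, demote→Q2. Q0=[] Q1=[P3] Q2=[P1,P2]
t=36-41: P3@Q1 runs 5, rem=0, completes. Q0=[] Q1=[] Q2=[P1,P2]
t=41-44: P1@Q2 runs 3, rem=0, completes. Q0=[] Q1=[] Q2=[P2]
t=44-47: P2@Q2 runs 3, rem=0, completes. Q0=[] Q1=[] Q2=[]

Answer: P4,P5,P3,P1,P2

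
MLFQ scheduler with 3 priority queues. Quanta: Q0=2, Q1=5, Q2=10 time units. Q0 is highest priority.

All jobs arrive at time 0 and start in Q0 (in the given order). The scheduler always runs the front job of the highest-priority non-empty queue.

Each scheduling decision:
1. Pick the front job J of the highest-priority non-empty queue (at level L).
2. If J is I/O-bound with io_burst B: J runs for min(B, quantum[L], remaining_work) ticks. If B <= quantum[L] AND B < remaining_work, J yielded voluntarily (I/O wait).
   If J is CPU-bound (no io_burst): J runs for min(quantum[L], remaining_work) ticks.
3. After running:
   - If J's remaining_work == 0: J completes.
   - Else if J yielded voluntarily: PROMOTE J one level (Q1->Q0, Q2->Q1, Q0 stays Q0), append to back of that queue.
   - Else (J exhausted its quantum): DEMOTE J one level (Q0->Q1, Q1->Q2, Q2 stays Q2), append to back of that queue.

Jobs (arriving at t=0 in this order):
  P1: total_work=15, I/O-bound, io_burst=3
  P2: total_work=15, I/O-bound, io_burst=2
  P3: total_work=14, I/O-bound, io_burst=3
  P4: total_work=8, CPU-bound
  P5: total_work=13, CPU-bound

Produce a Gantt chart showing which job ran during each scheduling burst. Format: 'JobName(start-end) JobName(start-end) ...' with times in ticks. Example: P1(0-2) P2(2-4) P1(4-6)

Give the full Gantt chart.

Answer: P1(0-2) P2(2-4) P3(4-6) P4(6-8) P5(8-10) P2(10-12) P2(12-14) P2(14-16) P2(16-18) P2(18-20) P2(20-22) P2(22-23) P1(23-26) P1(26-28) P3(28-31) P3(31-33) P4(33-38) P5(38-43) P1(43-46) P1(46-48) P3(48-51) P3(51-53) P1(53-56) P3(56-58) P4(58-59) P5(59-65)

Derivation:
t=0-2: P1@Q0 runs 2, rem=13, quantum used, demote→Q1. Q0=[P2,P3,P4,P5] Q1=[P1] Q2=[]
t=2-4: P2@Q0 runs 2, rem=13, I/O yield, promote→Q0. Q0=[P3,P4,P5,P2] Q1=[P1] Q2=[]
t=4-6: P3@Q0 runs 2, rem=12, quantum used, demote→Q1. Q0=[P4,P5,P2] Q1=[P1,P3] Q2=[]
t=6-8: P4@Q0 runs 2, rem=6, quantum used, demote→Q1. Q0=[P5,P2] Q1=[P1,P3,P4] Q2=[]
t=8-10: P5@Q0 runs 2, rem=11, quantum used, demote→Q1. Q0=[P2] Q1=[P1,P3,P4,P5] Q2=[]
t=10-12: P2@Q0 runs 2, rem=11, I/O yield, promote→Q0. Q0=[P2] Q1=[P1,P3,P4,P5] Q2=[]
t=12-14: P2@Q0 runs 2, rem=9, I/O yield, promote→Q0. Q0=[P2] Q1=[P1,P3,P4,P5] Q2=[]
t=14-16: P2@Q0 runs 2, rem=7, I/O yield, promote→Q0. Q0=[P2] Q1=[P1,P3,P4,P5] Q2=[]
t=16-18: P2@Q0 runs 2, rem=5, I/O yield, promote→Q0. Q0=[P2] Q1=[P1,P3,P4,P5] Q2=[]
t=18-20: P2@Q0 runs 2, rem=3, I/O yield, promote→Q0. Q0=[P2] Q1=[P1,P3,P4,P5] Q2=[]
t=20-22: P2@Q0 runs 2, rem=1, I/O yield, promote→Q0. Q0=[P2] Q1=[P1,P3,P4,P5] Q2=[]
t=22-23: P2@Q0 runs 1, rem=0, completes. Q0=[] Q1=[P1,P3,P4,P5] Q2=[]
t=23-26: P1@Q1 runs 3, rem=10, I/O yield, promote→Q0. Q0=[P1] Q1=[P3,P4,P5] Q2=[]
t=26-28: P1@Q0 runs 2, rem=8, quantum used, demote→Q1. Q0=[] Q1=[P3,P4,P5,P1] Q2=[]
t=28-31: P3@Q1 runs 3, rem=9, I/O yield, promote→Q0. Q0=[P3] Q1=[P4,P5,P1] Q2=[]
t=31-33: P3@Q0 runs 2, rem=7, quantum used, demote→Q1. Q0=[] Q1=[P4,P5,P1,P3] Q2=[]
t=33-38: P4@Q1 runs 5, rem=1, quantum used, demote→Q2. Q0=[] Q1=[P5,P1,P3] Q2=[P4]
t=38-43: P5@Q1 runs 5, rem=6, quantum used, demote→Q2. Q0=[] Q1=[P1,P3] Q2=[P4,P5]
t=43-46: P1@Q1 runs 3, rem=5, I/O yield, promote→Q0. Q0=[P1] Q1=[P3] Q2=[P4,P5]
t=46-48: P1@Q0 runs 2, rem=3, quantum used, demote→Q1. Q0=[] Q1=[P3,P1] Q2=[P4,P5]
t=48-51: P3@Q1 runs 3, rem=4, I/O yield, promote→Q0. Q0=[P3] Q1=[P1] Q2=[P4,P5]
t=51-53: P3@Q0 runs 2, rem=2, quantum used, demote→Q1. Q0=[] Q1=[P1,P3] Q2=[P4,P5]
t=53-56: P1@Q1 runs 3, rem=0, completes. Q0=[] Q1=[P3] Q2=[P4,P5]
t=56-58: P3@Q1 runs 2, rem=0, completes. Q0=[] Q1=[] Q2=[P4,P5]
t=58-59: P4@Q2 runs 1, rem=0, completes. Q0=[] Q1=[] Q2=[P5]
t=59-65: P5@Q2 runs 6, rem=0, completes. Q0=[] Q1=[] Q2=[]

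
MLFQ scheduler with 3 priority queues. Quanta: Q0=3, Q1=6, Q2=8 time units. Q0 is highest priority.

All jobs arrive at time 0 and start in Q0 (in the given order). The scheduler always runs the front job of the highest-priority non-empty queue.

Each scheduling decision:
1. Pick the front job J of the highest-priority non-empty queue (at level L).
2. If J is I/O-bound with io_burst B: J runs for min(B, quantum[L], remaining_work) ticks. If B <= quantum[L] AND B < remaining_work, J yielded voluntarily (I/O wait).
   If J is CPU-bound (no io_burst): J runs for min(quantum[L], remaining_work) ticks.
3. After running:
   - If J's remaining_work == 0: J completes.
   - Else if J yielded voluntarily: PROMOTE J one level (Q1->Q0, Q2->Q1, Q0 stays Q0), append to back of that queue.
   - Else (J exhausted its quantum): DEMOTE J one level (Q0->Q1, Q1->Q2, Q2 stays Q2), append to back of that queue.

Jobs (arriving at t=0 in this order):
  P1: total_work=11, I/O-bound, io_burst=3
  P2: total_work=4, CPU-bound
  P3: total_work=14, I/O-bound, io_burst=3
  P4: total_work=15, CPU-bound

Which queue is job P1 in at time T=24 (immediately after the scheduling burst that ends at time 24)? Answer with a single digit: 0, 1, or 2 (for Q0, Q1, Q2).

Answer: 0

Derivation:
t=0-3: P1@Q0 runs 3, rem=8, I/O yield, promote→Q0. Q0=[P2,P3,P4,P1] Q1=[] Q2=[]
t=3-6: P2@Q0 runs 3, rem=1, quantum used, demote→Q1. Q0=[P3,P4,P1] Q1=[P2] Q2=[]
t=6-9: P3@Q0 runs 3, rem=11, I/O yield, promote→Q0. Q0=[P4,P1,P3] Q1=[P2] Q2=[]
t=9-12: P4@Q0 runs 3, rem=12, quantum used, demote→Q1. Q0=[P1,P3] Q1=[P2,P4] Q2=[]
t=12-15: P1@Q0 runs 3, rem=5, I/O yield, promote→Q0. Q0=[P3,P1] Q1=[P2,P4] Q2=[]
t=15-18: P3@Q0 runs 3, rem=8, I/O yield, promote→Q0. Q0=[P1,P3] Q1=[P2,P4] Q2=[]
t=18-21: P1@Q0 runs 3, rem=2, I/O yield, promote→Q0. Q0=[P3,P1] Q1=[P2,P4] Q2=[]
t=21-24: P3@Q0 runs 3, rem=5, I/O yield, promote→Q0. Q0=[P1,P3] Q1=[P2,P4] Q2=[]
t=24-26: P1@Q0 runs 2, rem=0, completes. Q0=[P3] Q1=[P2,P4] Q2=[]
t=26-29: P3@Q0 runs 3, rem=2, I/O yield, promote→Q0. Q0=[P3] Q1=[P2,P4] Q2=[]
t=29-31: P3@Q0 runs 2, rem=0, completes. Q0=[] Q1=[P2,P4] Q2=[]
t=31-32: P2@Q1 runs 1, rem=0, completes. Q0=[] Q1=[P4] Q2=[]
t=32-38: P4@Q1 runs 6, rem=6, quantum used, demote→Q2. Q0=[] Q1=[] Q2=[P4]
t=38-44: P4@Q2 runs 6, rem=0, completes. Q0=[] Q1=[] Q2=[]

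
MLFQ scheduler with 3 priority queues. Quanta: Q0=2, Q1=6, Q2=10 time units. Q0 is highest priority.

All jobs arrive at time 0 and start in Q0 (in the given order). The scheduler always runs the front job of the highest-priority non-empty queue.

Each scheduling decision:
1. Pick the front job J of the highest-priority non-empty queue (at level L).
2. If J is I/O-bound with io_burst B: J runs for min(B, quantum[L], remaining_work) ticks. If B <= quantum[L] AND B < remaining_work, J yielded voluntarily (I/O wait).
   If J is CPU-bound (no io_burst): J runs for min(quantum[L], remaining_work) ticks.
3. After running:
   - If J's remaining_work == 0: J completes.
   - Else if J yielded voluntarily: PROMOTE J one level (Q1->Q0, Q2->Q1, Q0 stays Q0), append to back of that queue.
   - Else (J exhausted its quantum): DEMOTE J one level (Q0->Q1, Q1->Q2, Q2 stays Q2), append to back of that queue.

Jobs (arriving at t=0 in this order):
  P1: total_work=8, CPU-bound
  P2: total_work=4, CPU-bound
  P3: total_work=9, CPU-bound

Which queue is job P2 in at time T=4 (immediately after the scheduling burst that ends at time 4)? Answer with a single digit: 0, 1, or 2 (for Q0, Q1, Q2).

t=0-2: P1@Q0 runs 2, rem=6, quantum used, demote→Q1. Q0=[P2,P3] Q1=[P1] Q2=[]
t=2-4: P2@Q0 runs 2, rem=2, quantum used, demote→Q1. Q0=[P3] Q1=[P1,P2] Q2=[]
t=4-6: P3@Q0 runs 2, rem=7, quantum used, demote→Q1. Q0=[] Q1=[P1,P2,P3] Q2=[]
t=6-12: P1@Q1 runs 6, rem=0, completes. Q0=[] Q1=[P2,P3] Q2=[]
t=12-14: P2@Q1 runs 2, rem=0, completes. Q0=[] Q1=[P3] Q2=[]
t=14-20: P3@Q1 runs 6, rem=1, quantum used, demote→Q2. Q0=[] Q1=[] Q2=[P3]
t=20-21: P3@Q2 runs 1, rem=0, completes. Q0=[] Q1=[] Q2=[]

Answer: 1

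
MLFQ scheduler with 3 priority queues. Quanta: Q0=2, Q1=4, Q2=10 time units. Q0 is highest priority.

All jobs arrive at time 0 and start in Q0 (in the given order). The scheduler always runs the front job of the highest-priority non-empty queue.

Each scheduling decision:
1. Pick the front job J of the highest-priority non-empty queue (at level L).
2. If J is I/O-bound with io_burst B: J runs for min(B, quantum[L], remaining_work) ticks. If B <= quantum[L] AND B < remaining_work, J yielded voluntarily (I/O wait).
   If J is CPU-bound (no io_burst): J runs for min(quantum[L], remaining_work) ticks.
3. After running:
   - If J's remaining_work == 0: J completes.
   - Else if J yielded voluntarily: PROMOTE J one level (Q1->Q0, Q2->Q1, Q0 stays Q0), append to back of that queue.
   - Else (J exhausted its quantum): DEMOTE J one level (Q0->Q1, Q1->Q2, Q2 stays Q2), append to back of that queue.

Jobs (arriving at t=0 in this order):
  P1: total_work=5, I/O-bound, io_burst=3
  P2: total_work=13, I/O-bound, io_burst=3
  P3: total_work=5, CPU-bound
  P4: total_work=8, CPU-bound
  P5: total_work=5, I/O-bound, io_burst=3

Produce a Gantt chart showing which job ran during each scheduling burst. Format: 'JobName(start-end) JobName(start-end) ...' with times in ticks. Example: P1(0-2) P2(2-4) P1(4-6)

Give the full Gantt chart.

Answer: P1(0-2) P2(2-4) P3(4-6) P4(6-8) P5(8-10) P1(10-13) P2(13-16) P2(16-18) P3(18-21) P4(21-25) P5(25-28) P2(28-31) P2(31-33) P2(33-34) P4(34-36)

Derivation:
t=0-2: P1@Q0 runs 2, rem=3, quantum used, demote→Q1. Q0=[P2,P3,P4,P5] Q1=[P1] Q2=[]
t=2-4: P2@Q0 runs 2, rem=11, quantum used, demote→Q1. Q0=[P3,P4,P5] Q1=[P1,P2] Q2=[]
t=4-6: P3@Q0 runs 2, rem=3, quantum used, demote→Q1. Q0=[P4,P5] Q1=[P1,P2,P3] Q2=[]
t=6-8: P4@Q0 runs 2, rem=6, quantum used, demote→Q1. Q0=[P5] Q1=[P1,P2,P3,P4] Q2=[]
t=8-10: P5@Q0 runs 2, rem=3, quantum used, demote→Q1. Q0=[] Q1=[P1,P2,P3,P4,P5] Q2=[]
t=10-13: P1@Q1 runs 3, rem=0, completes. Q0=[] Q1=[P2,P3,P4,P5] Q2=[]
t=13-16: P2@Q1 runs 3, rem=8, I/O yield, promote→Q0. Q0=[P2] Q1=[P3,P4,P5] Q2=[]
t=16-18: P2@Q0 runs 2, rem=6, quantum used, demote→Q1. Q0=[] Q1=[P3,P4,P5,P2] Q2=[]
t=18-21: P3@Q1 runs 3, rem=0, completes. Q0=[] Q1=[P4,P5,P2] Q2=[]
t=21-25: P4@Q1 runs 4, rem=2, quantum used, demote→Q2. Q0=[] Q1=[P5,P2] Q2=[P4]
t=25-28: P5@Q1 runs 3, rem=0, completes. Q0=[] Q1=[P2] Q2=[P4]
t=28-31: P2@Q1 runs 3, rem=3, I/O yield, promote→Q0. Q0=[P2] Q1=[] Q2=[P4]
t=31-33: P2@Q0 runs 2, rem=1, quantum used, demote→Q1. Q0=[] Q1=[P2] Q2=[P4]
t=33-34: P2@Q1 runs 1, rem=0, completes. Q0=[] Q1=[] Q2=[P4]
t=34-36: P4@Q2 runs 2, rem=0, completes. Q0=[] Q1=[] Q2=[]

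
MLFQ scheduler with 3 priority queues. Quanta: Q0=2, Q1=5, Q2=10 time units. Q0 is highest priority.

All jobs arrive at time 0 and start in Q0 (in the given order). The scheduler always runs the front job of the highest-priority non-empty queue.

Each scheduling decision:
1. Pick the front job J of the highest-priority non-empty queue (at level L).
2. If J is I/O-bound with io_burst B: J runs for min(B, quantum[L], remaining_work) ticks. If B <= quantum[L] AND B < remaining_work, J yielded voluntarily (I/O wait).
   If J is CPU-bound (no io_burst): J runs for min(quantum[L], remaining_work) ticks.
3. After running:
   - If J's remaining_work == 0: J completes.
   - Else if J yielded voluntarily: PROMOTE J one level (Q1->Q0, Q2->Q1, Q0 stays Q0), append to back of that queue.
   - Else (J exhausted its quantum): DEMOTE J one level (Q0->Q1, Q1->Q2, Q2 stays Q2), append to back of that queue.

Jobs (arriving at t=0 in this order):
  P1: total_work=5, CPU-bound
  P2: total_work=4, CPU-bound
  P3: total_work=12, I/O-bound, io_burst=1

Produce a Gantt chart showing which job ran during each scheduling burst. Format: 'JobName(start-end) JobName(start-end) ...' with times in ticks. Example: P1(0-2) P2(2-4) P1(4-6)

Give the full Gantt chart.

Answer: P1(0-2) P2(2-4) P3(4-5) P3(5-6) P3(6-7) P3(7-8) P3(8-9) P3(9-10) P3(10-11) P3(11-12) P3(12-13) P3(13-14) P3(14-15) P3(15-16) P1(16-19) P2(19-21)

Derivation:
t=0-2: P1@Q0 runs 2, rem=3, quantum used, demote→Q1. Q0=[P2,P3] Q1=[P1] Q2=[]
t=2-4: P2@Q0 runs 2, rem=2, quantum used, demote→Q1. Q0=[P3] Q1=[P1,P2] Q2=[]
t=4-5: P3@Q0 runs 1, rem=11, I/O yield, promote→Q0. Q0=[P3] Q1=[P1,P2] Q2=[]
t=5-6: P3@Q0 runs 1, rem=10, I/O yield, promote→Q0. Q0=[P3] Q1=[P1,P2] Q2=[]
t=6-7: P3@Q0 runs 1, rem=9, I/O yield, promote→Q0. Q0=[P3] Q1=[P1,P2] Q2=[]
t=7-8: P3@Q0 runs 1, rem=8, I/O yield, promote→Q0. Q0=[P3] Q1=[P1,P2] Q2=[]
t=8-9: P3@Q0 runs 1, rem=7, I/O yield, promote→Q0. Q0=[P3] Q1=[P1,P2] Q2=[]
t=9-10: P3@Q0 runs 1, rem=6, I/O yield, promote→Q0. Q0=[P3] Q1=[P1,P2] Q2=[]
t=10-11: P3@Q0 runs 1, rem=5, I/O yield, promote→Q0. Q0=[P3] Q1=[P1,P2] Q2=[]
t=11-12: P3@Q0 runs 1, rem=4, I/O yield, promote→Q0. Q0=[P3] Q1=[P1,P2] Q2=[]
t=12-13: P3@Q0 runs 1, rem=3, I/O yield, promote→Q0. Q0=[P3] Q1=[P1,P2] Q2=[]
t=13-14: P3@Q0 runs 1, rem=2, I/O yield, promote→Q0. Q0=[P3] Q1=[P1,P2] Q2=[]
t=14-15: P3@Q0 runs 1, rem=1, I/O yield, promote→Q0. Q0=[P3] Q1=[P1,P2] Q2=[]
t=15-16: P3@Q0 runs 1, rem=0, completes. Q0=[] Q1=[P1,P2] Q2=[]
t=16-19: P1@Q1 runs 3, rem=0, completes. Q0=[] Q1=[P2] Q2=[]
t=19-21: P2@Q1 runs 2, rem=0, completes. Q0=[] Q1=[] Q2=[]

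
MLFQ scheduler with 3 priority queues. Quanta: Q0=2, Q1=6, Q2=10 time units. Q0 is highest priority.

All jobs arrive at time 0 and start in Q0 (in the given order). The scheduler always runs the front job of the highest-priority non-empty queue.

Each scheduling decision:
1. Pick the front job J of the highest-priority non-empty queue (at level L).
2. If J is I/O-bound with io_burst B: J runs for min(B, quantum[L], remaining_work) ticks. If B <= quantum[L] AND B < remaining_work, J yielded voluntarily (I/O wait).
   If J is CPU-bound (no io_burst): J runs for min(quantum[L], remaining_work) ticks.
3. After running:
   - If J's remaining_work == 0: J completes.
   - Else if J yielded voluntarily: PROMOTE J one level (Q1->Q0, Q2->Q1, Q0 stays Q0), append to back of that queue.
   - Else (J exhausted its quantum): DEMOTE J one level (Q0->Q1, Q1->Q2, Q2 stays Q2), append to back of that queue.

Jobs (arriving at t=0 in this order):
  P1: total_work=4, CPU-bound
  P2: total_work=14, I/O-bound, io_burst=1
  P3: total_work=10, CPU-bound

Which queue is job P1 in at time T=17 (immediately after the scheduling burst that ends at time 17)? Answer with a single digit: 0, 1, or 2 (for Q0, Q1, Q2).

Answer: 1

Derivation:
t=0-2: P1@Q0 runs 2, rem=2, quantum used, demote→Q1. Q0=[P2,P3] Q1=[P1] Q2=[]
t=2-3: P2@Q0 runs 1, rem=13, I/O yield, promote→Q0. Q0=[P3,P2] Q1=[P1] Q2=[]
t=3-5: P3@Q0 runs 2, rem=8, quantum used, demote→Q1. Q0=[P2] Q1=[P1,P3] Q2=[]
t=5-6: P2@Q0 runs 1, rem=12, I/O yield, promote→Q0. Q0=[P2] Q1=[P1,P3] Q2=[]
t=6-7: P2@Q0 runs 1, rem=11, I/O yield, promote→Q0. Q0=[P2] Q1=[P1,P3] Q2=[]
t=7-8: P2@Q0 runs 1, rem=10, I/O yield, promote→Q0. Q0=[P2] Q1=[P1,P3] Q2=[]
t=8-9: P2@Q0 runs 1, rem=9, I/O yield, promote→Q0. Q0=[P2] Q1=[P1,P3] Q2=[]
t=9-10: P2@Q0 runs 1, rem=8, I/O yield, promote→Q0. Q0=[P2] Q1=[P1,P3] Q2=[]
t=10-11: P2@Q0 runs 1, rem=7, I/O yield, promote→Q0. Q0=[P2] Q1=[P1,P3] Q2=[]
t=11-12: P2@Q0 runs 1, rem=6, I/O yield, promote→Q0. Q0=[P2] Q1=[P1,P3] Q2=[]
t=12-13: P2@Q0 runs 1, rem=5, I/O yield, promote→Q0. Q0=[P2] Q1=[P1,P3] Q2=[]
t=13-14: P2@Q0 runs 1, rem=4, I/O yield, promote→Q0. Q0=[P2] Q1=[P1,P3] Q2=[]
t=14-15: P2@Q0 runs 1, rem=3, I/O yield, promote→Q0. Q0=[P2] Q1=[P1,P3] Q2=[]
t=15-16: P2@Q0 runs 1, rem=2, I/O yield, promote→Q0. Q0=[P2] Q1=[P1,P3] Q2=[]
t=16-17: P2@Q0 runs 1, rem=1, I/O yield, promote→Q0. Q0=[P2] Q1=[P1,P3] Q2=[]
t=17-18: P2@Q0 runs 1, rem=0, completes. Q0=[] Q1=[P1,P3] Q2=[]
t=18-20: P1@Q1 runs 2, rem=0, completes. Q0=[] Q1=[P3] Q2=[]
t=20-26: P3@Q1 runs 6, rem=2, quantum used, demote→Q2. Q0=[] Q1=[] Q2=[P3]
t=26-28: P3@Q2 runs 2, rem=0, completes. Q0=[] Q1=[] Q2=[]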